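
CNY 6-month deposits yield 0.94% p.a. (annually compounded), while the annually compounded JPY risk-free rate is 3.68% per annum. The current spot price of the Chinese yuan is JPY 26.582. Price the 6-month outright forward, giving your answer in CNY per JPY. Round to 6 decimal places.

T = 6/12 years.
JPY growth factor: (1 + 0.0368)^(6/12) = 1.0182338.
CNY growth factor: (1 + 0.0094)^(6/12) = 1.004689.
Forward (JPY per CNY) = 26.582 × 1.0182338 / 1.004689 = 26.94037.
Quoted the other way: 1/26.94037 = 0.037119 CNY per JPY.

0.037119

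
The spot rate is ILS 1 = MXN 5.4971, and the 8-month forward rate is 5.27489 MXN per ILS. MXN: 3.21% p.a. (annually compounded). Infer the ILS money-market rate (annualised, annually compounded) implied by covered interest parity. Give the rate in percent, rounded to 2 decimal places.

T = 8/12 years.
By CIP, F/S equals the MXN-to-ILS growth ratio: 5.27489/5.4971 = 0.9595769.
MXN growth factor: (1 + 0.0321)^(8/12) = 1.0212871.
Hence g_ILS = 1.0643098.
Annualise: 1.0643098^(12/8) − 1 = 0.097999 = 9.80%.

9.80%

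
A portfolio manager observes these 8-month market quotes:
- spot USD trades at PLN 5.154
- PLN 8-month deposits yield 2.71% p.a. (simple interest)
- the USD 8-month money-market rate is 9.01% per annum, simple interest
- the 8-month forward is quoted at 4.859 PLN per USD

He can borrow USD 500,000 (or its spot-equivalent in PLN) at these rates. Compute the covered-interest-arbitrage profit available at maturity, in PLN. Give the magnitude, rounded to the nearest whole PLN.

T = 8/12 years.
Route A — deposit USD, sell forward: 500,000 × 1.060066667 × 4.859 = PLN 2,575,431.97.
Route B — convert at spot, deposit PLN: 500,000 × 5.154 × 1.018066667 = PLN 2,623,557.80.
The quoted forward undervalues USD, so borrow USD, convert to PLN at spot, deposit the PLN at 2.71%, and buy USD forward at 4.859 to cover the loan.
The gap between the two covered legs is PLN 48,126.

PLN 48,126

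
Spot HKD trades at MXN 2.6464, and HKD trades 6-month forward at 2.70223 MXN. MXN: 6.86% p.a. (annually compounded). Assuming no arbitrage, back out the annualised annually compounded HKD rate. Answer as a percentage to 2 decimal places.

2.49%

T = 6/12 years.
By CIP, F/S equals the MXN-to-HKD growth ratio: 2.70223/2.6464 = 1.0210966.
The MXN side grows by (1 + 0.0686)^(6/12) = 1.0337311.
So the HKD growth factor = 1.0123735.
Annualise: 1.0123735^(12/6) − 1 = 0.024900 = 2.49%.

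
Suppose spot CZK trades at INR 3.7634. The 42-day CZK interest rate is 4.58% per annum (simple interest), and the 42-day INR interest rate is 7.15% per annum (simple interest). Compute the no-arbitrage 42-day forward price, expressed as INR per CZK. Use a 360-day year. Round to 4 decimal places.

T = 42/360 years.
Growth of 1 INR over T: 1 + 0.0715×42/360 = 1.0083417.
CZK growth factor: 1 + 0.0458×42/360 = 1.0053433.
CIP: F = S · (grow INR)/(grow CZK) = 3.7634 × 1.0083417/1.0053433 = 3.774624 INR per CZK.

3.7746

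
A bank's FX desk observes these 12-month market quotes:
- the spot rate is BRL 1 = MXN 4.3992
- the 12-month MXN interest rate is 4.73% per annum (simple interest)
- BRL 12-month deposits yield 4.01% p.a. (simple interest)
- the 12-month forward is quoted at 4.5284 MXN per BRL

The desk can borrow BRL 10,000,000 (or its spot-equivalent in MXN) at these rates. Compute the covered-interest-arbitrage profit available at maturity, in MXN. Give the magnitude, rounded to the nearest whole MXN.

MXN 1,027,067

T = 1 year.
Route A — deposit BRL, sell forward: 10,000,000 × 1.040100 × 4.5284 = MXN 47,099,888.40.
Route B — convert at spot, deposit MXN: 10,000,000 × 4.3992 × 1.047300 = MXN 46,072,821.60.
The quoted forward overvalues BRL, so borrow MXN, buy BRL at spot, deposit the BRL at 4.01%, and sell the proceeds forward at 4.5284.
Profit = 47,099,888.40 − 46,072,821.60 = MXN 1,027,067.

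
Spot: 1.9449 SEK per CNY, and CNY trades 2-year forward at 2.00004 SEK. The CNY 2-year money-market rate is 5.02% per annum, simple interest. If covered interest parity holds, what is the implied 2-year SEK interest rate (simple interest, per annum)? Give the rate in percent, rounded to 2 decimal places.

T = 2 years.
By CIP, F/S equals the SEK-to-CNY growth ratio: 2.00004/1.9449 = 1.0283511.
The CNY side grows by 1 + 0.0502×2 = 1.100400.
Hence g_SEK = 1.1315976.
r = (1.1315976 − 1)/2 = 0.065799 → 6.58%.

6.58%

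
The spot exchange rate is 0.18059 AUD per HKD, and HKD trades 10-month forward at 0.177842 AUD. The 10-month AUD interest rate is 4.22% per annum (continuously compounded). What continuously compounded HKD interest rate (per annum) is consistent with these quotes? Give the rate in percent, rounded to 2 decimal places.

6.06%

T = 10/12 years.
By CIP, F/S equals the AUD-to-HKD growth ratio: 0.177842/0.18059 = 0.9847832.
The AUD side grows by e^(0.0422×10/12) = 1.0357923.
That pins the HKD growth at 1.0517973.
Take logs: ln 1.0517973 / (10/12) = 0.060600, so 6.06%.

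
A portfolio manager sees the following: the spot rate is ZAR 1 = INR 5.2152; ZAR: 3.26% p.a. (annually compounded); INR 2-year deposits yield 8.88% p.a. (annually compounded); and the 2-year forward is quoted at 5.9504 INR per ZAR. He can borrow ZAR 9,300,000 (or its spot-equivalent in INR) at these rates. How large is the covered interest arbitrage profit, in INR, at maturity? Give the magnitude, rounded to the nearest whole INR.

INR 1,507,960

T = 2 years.
Keep in ZAR, deliver into the forward: 9,300,000·1.06626276·5.9504 = INR 59,005,616.32.
Swap to INR now, deposit: 9,300,000·5.2152·1.18548544 = INR 57,497,656.10.
The quoted forward overvalues ZAR, so borrow INR, buy ZAR at spot, deposit the ZAR at 3.26%, and sell the proceeds forward at 5.9504.
Profit = 59,005,616.32 − 57,497,656.10 = INR 1,507,960.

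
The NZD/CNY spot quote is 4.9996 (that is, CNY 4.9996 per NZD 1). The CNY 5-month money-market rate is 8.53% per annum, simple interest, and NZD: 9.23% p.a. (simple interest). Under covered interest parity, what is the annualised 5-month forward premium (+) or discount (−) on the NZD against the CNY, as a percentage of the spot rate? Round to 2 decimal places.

T = 5/12 years.
F = S · g_CNY/g_NZD = 4.9996 × 1.0355417/1.0384583 = 4.9855582.
Annualised premium = (F − S)/S × (1/T) = (4.9855582 − 4.9996)/4.9996 ÷ (5/12) = -0.67%.

-0.67%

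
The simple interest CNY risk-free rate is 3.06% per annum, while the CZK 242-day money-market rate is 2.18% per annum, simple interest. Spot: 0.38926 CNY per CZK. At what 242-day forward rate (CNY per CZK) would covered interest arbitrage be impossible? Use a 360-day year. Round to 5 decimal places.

0.39153

T = 242/360 years.
CNY accumulates by 1 + 0.0306×242/360 = 1.020570.
CZK accumulates by 1 + 0.0218×242/360 = 1.0146544.
So F = 0.38926 × 1.020570 / 1.0146544 = 0.3915294 (CNY/CZK).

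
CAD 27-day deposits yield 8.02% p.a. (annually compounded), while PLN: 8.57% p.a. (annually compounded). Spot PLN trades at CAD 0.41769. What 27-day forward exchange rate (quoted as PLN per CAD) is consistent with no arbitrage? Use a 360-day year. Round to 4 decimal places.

T = 27/360 years.
CAD growth factor: (1 + 0.0802)^(27/360) = 1.0058027.
PLN accumulates by (1 + 0.0857)^(27/360) = 1.0061859.
So F = 0.41769 × 1.0058027 / 1.0061859 = 0.4175309 (CAD/PLN).
Invert for PLN per CAD: 1 / 0.4175309 = 2.3950.

2.3950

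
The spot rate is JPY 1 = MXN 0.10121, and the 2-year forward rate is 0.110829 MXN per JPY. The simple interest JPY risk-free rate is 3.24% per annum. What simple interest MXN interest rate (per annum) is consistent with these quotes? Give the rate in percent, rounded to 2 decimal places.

T = 2 years.
By CIP, F/S equals the MXN-to-JPY growth ratio: 0.110829/0.10121 = 1.0950400.
The JPY side grows by 1 + 0.0324×2 = 1.064800.
So the MXN growth factor = 1.1659986.
r = (1.1659986 − 1)/2 = 0.082999 → 8.30%.

8.30%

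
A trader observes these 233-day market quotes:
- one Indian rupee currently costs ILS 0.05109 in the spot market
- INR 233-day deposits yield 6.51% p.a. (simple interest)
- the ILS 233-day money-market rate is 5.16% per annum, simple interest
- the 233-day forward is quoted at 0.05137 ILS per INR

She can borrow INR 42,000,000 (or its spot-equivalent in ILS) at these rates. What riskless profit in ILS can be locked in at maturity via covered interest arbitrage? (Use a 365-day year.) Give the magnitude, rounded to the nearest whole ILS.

ILS 30,741

T = 233/365 years.
Keep in INR, deliver into the forward: 42,000,000·1.041556986·0.05137 = ILS 2,247,200.86.
Swap to ILS now, deposit: 42,000,000·0.05109·1.032939178 = ILS 2,216,460.23.
The quoted forward overvalues INR, so borrow ILS, buy INR at spot, deposit the INR at 6.51%, and sell the proceeds forward at 0.05137.
Arbitrage profit = |2,247,200.86 − 2,216,460.23| = ILS 30,741.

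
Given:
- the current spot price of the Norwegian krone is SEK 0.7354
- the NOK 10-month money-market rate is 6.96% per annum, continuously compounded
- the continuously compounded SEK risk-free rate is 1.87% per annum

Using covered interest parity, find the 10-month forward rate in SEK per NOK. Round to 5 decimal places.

T = 10/12 years.
SEK accumulates by e^(0.0187×10/12) = 1.0157054.
Growth of 1 NOK over T: e^(0.0696×10/12) = 1.059715.
CIP: F = S · (grow SEK)/(grow NOK) = 0.7354 × 1.0157054/1.059715 = 0.7048591 SEK per NOK.

0.70486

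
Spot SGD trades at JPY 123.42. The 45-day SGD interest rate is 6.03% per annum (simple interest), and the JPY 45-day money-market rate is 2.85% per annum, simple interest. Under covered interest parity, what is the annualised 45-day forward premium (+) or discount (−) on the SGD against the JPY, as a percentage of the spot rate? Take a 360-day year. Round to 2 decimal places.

T = 45/360 years.
No-arbitrage forward: 123.42 × 1.0035625 / 1.0075375 = 122.93308 JPY/SGD.
(F − S)/S ÷ T = (122.93308 − 123.42)/123.42/(45/360) = -0.031562 → -3.16%.

-3.16%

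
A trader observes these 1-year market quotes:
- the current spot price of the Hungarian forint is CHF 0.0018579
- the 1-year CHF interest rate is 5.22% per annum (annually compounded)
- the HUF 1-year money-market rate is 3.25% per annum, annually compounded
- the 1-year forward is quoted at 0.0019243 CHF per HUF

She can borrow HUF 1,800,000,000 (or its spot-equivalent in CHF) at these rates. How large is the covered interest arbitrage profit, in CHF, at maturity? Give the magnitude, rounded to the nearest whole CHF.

CHF 57,523

T = 1 year.
Invest the HUF and cover forward: 1,800,000,000 × 1.032500 × 0.0019243 = CHF 3,576,311.55.
Convert at spot and invest in CHF: 1,800,000,000 × 0.0018579 × 1.052200 = CHF 3,518,788.28.
The quoted forward overvalues HUF, so borrow CHF, buy HUF at spot, deposit the HUF at 3.25%, and sell the proceeds forward at 0.0019243.
Arbitrage profit = |3,576,311.55 − 3,518,788.28| = CHF 57,523.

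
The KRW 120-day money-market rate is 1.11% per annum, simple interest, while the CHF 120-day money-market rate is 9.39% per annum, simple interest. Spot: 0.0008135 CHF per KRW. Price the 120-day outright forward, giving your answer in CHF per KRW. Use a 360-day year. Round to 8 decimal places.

0.00083587

T = 120/360 years.
CHF growth factor: 1 + 0.0939×120/360 = 1.031300.
KRW growth factor: 1 + 0.0111×120/360 = 1.003700.
Forward (CHF per KRW) = 0.0008135 × 1.031300 / 1.003700 = 0.0008358698.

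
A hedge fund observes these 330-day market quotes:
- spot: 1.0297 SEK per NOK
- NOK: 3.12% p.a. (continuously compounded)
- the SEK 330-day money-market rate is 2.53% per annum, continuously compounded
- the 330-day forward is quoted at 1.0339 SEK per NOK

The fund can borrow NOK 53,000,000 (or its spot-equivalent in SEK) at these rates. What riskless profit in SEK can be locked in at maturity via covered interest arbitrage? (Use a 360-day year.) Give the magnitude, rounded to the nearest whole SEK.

SEK 531,957

T = 330/360 years.
Route A — deposit NOK, sell forward: 53,000,000 × 1.029012907 × 1.0339 = SEK 56,386,511.56.
Route B — convert at spot, deposit SEK: 53,000,000 × 1.0297 × 1.0234626844 = SEK 55,854,554.88.
The quoted forward overvalues NOK, so borrow SEK, buy NOK at spot, deposit the NOK at 3.12%, and sell the proceeds forward at 1.0339.
The gap between the two covered legs is SEK 531,957.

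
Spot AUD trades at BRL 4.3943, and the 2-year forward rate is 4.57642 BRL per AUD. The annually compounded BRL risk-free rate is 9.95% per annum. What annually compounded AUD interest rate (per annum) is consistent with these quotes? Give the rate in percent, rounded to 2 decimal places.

T = 2 years.
By CIP, F/S equals the BRL-to-AUD growth ratio: 4.57642/4.3943 = 1.0414446.
BRL growth factor: (1 + 0.0995)^2 = 1.2089002.
Hence g_AUD = 1.1607917.
Annualise: 1.1607917^(1/2) − 1 = 0.077400 = 7.74%.

7.74%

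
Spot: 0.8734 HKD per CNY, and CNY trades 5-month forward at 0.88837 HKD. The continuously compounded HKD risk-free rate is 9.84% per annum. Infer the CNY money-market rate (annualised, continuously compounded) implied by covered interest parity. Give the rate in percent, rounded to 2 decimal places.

T = 5/12 years.
CIP gives F = S · g_HKD/g_CNY, so g_HKD/g_CNY = 0.88837/0.8734 = 1.0171399.
The HKD side grows by e^(0.0984×5/12) = 1.0418521.
So the CNY growth factor = 1.0242958.
Take logs: ln 1.0242958 / (5/12) = 0.057613, so 5.76%.

5.76%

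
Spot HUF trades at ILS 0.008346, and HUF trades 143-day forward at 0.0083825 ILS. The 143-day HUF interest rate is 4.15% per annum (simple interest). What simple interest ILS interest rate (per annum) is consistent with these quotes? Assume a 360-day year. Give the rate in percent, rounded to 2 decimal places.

5.27%

T = 143/360 years.
F/S = 0.0083825/0.008346 = 1.0043734 = (growth of ILS) / (growth of HUF).
HUF growth factor: 1 + 0.0415×143/360 = 1.0164847.
That pins the ILS growth at 1.0209302.
r = (1.0209302 − 1)/(143/360) = 0.052691 → 5.27%.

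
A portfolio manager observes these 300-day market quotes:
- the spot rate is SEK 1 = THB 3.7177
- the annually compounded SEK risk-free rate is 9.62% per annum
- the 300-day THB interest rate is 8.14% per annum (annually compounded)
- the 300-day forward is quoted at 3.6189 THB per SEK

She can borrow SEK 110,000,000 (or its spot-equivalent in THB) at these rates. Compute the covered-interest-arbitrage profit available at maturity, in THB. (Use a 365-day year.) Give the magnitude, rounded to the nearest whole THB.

T = 300/365 years.
Route A — deposit SEK, sell forward: 110,000,000 × 1.07841553427 × 3.6189 = THB 429,294,577.47.
Route B — convert at spot, deposit THB: 110,000,000 × 3.7177 × 1.0664340394 = THB 436,115,001.11.
The quoted forward undervalues SEK, so borrow SEK, convert to THB at spot, deposit the THB at 8.14%, and buy SEK forward at 3.6189 to cover the loan.
Arbitrage profit = |429,294,577.47 − 436,115,001.11| = THB 6,820,424.

THB 6,820,424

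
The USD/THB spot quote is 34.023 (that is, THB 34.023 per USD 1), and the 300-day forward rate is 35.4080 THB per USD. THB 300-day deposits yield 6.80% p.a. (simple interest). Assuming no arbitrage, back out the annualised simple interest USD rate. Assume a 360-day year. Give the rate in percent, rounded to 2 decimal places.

1.84%

T = 300/360 years.
By CIP, F/S equals the THB-to-USD growth ratio: 35.408/34.023 = 1.0407078.
The THB side grows by 1 + 0.0680×300/360 = 1.0566667.
Hence g_USD = 1.0153347.
r = (1.0153347 − 1)/(300/360) = 0.018402 → 1.84%.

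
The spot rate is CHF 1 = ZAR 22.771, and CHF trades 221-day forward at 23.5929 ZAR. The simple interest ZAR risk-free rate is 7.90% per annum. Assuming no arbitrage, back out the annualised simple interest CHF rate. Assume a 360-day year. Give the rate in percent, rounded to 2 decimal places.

1.95%

T = 221/360 years.
F/S = 23.5929/22.771 = 1.0360942 = (growth of ZAR) / (growth of CHF).
The ZAR side grows by 1 + 0.0790×221/360 = 1.0484972.
Hence g_CHF = 1.0119709.
r = (1.0119709 − 1)/(221/360) = 0.019500 → 1.95%.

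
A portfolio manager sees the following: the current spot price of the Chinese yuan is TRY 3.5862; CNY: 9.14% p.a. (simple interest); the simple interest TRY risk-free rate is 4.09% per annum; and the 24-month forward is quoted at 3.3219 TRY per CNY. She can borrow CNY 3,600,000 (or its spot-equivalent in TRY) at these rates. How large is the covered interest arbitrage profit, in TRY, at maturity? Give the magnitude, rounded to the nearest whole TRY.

TRY 178,532

T = 2 years.
Route A — deposit CNY, sell forward: 3,600,000 × 1.182800 × 3.3219 = TRY 14,144,915.95.
Route B — convert at spot, deposit TRY: 3,600,000 × 3.5862 × 1.081800 = TRY 13,966,384.18.
The quoted forward overvalues CNY, so borrow TRY, buy CNY at spot, deposit the CNY at 9.14%, and sell the proceeds forward at 3.3219.
Profit = 14,144,915.95 − 13,966,384.18 = TRY 178,532.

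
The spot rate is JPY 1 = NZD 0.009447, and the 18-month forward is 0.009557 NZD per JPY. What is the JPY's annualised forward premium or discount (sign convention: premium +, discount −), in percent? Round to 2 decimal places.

T = 18/12 years.
Period premium: (0.009557 − 0.009447)/0.009447 = 0.0116439.
Per annum: 0.0116439 / (18/12) = 0.007763 = 0.78%.

+0.78%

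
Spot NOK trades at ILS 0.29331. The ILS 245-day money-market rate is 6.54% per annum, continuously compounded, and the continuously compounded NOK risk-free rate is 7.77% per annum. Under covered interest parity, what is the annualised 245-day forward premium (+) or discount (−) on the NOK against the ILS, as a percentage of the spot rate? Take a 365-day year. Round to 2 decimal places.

-1.22%

T = 245/365 years.
No-arbitrage forward: 0.29331 × 1.0448764 / 1.0535388 = 0.29089835 ILS/NOK.
Annualised premium = (F − S)/S × (1/T) = (0.29089835 − 0.29331)/0.29331 ÷ (245/365) = -1.22%.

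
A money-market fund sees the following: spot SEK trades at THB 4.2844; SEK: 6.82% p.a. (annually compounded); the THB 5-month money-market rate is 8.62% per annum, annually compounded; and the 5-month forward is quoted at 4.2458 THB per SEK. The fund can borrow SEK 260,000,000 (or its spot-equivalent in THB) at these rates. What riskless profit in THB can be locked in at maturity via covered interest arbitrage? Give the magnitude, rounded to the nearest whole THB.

T = 5/12 years.
Keep in SEK, deliver into the forward: 260,000,000·1.027870903319·4.2458 = THB 1,134,674,913.14.
Swap to THB now, deposit: 260,000,000·4.2844·1.035052589038 = THB 1,152,990,621.24.
The quoted forward undervalues SEK, so borrow SEK, convert to THB at spot, deposit the THB at 8.62%, and buy SEK forward at 4.2458 to cover the loan.
Arbitrage profit = |1,134,674,913.14 − 1,152,990,621.24| = THB 18,315,708.

THB 18,315,708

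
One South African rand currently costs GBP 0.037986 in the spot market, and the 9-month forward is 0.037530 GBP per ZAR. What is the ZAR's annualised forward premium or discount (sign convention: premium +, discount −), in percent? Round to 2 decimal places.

T = 9/12 years.
ZAR trades forward at -1.20044% vs spot over the period.
×(1/T) gives -1.60% p.a.

-1.60%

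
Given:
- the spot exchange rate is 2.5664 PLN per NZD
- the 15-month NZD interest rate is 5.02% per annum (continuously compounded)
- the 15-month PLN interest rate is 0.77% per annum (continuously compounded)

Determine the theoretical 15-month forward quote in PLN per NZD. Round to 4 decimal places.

2.4336

T = 15/12 years.
Growth of 1 PLN over T: e^(0.0077×15/12) = 1.0096715.
NZD accumulates by e^(0.0502×15/12) = 1.0647606.
CIP: F = S · (grow PLN)/(grow NZD) = 2.5664 × 1.0096715/1.0647606 = 2.433618 PLN per NZD.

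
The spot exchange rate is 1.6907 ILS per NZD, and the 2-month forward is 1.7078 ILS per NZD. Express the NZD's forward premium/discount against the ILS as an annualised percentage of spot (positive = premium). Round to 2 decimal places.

T = 2/12 years.
(F − S)/S = (1.7078 − 1.6907)/1.6907 = 0.0101142.
Annualise by dividing by T: 0.0101142 / (2/12) = 0.060685 → 6.07%.

+6.07%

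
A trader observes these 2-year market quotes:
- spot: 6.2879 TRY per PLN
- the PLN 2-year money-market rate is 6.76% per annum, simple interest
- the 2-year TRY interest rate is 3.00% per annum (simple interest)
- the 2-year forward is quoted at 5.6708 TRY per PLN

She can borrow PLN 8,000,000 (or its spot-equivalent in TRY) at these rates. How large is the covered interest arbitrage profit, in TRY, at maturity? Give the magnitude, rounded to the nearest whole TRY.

TRY 1,821,455

T = 2 years.
Invest the PLN and cover forward: 8,000,000 × 1.135200 × 5.6708 = TRY 51,499,937.28.
Convert at spot and invest in TRY: 8,000,000 × 6.2879 × 1.060000 = TRY 53,321,392.00.
The quoted forward undervalues PLN, so borrow PLN, convert to TRY at spot, deposit the TRY at 3.00%, and buy PLN forward at 5.6708 to cover the loan.
The gap between the two covered legs is TRY 1,821,455.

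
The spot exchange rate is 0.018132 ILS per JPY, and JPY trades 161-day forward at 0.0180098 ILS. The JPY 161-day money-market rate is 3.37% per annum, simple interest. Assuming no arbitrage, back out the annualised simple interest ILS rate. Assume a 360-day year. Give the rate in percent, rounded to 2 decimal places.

T = 161/360 years.
By CIP, F/S equals the ILS-to-JPY growth ratio: 0.0180098/0.018132 = 0.9932605.
JPY growth factor: 1 + 0.0337×161/360 = 1.0150714.
So the ILS growth factor = 1.0082303.
(1.0082303 − 1)/T = 0.018403, i.e. 1.84%.

1.84%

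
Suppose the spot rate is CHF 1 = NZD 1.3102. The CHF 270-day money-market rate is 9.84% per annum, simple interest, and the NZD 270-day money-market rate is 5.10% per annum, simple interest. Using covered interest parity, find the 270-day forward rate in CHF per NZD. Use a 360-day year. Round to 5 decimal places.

T = 270/360 years.
NZD growth factor: 1 + 0.0510×270/360 = 1.038250.
Growth of 1 CHF over T: 1 + 0.0984×270/360 = 1.073800.
So F = 1.3102 × 1.038250 / 1.073800 = 1.266824 (NZD/CHF).
Quoted the other way: 1/1.266824 = 0.78938 CHF per NZD.

0.78938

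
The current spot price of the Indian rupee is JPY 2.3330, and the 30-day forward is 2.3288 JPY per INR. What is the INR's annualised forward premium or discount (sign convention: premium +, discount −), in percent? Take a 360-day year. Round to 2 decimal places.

-2.16%

T = 30/360 years.
Period premium: (2.3288 − 2.333)/2.333 = -0.0018003.
Per annum: -0.0018003 / (30/360) = -0.021604 = -2.16%.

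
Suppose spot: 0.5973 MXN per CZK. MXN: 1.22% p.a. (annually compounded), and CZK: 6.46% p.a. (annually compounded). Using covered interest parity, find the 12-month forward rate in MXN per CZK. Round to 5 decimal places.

0.56790

T = 1 year.
Growth of 1 MXN over T: (1 + 0.0122)^1 = 1.012200.
CZK growth factor: (1 + 0.0646)^1 = 1.064600.
CIP: F = S · (grow MXN)/(grow CZK) = 0.5973 × 1.012200/1.064600 = 0.5679007 MXN per CZK.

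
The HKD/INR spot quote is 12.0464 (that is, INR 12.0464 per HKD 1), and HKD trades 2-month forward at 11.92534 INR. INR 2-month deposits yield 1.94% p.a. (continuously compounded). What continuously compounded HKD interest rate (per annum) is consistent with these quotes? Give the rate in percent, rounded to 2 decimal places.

8.00%

T = 2/12 years.
By CIP, F/S equals the INR-to-HKD growth ratio: 11.92534/12.0464 = 0.9899505.
INR growth factor: e^(0.0194×2/12) = 1.0032386.
Hence g_HKD = 1.013423.
Take logs: ln 1.013423 / (2/12) = 0.080002, so 8.00%.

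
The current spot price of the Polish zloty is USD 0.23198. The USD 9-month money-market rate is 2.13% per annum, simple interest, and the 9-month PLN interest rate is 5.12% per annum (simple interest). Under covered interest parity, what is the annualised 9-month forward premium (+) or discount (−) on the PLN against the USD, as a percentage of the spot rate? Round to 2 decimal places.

T = 9/12 years.
F = S · g_USD/g_PLN = 0.23198 × 1.015975/1.038400 = 0.22697022.
Annualised premium = (F − S)/S × (1/T) = (0.22697022 − 0.23198)/0.23198 ÷ (9/12) = -2.88%.

-2.88%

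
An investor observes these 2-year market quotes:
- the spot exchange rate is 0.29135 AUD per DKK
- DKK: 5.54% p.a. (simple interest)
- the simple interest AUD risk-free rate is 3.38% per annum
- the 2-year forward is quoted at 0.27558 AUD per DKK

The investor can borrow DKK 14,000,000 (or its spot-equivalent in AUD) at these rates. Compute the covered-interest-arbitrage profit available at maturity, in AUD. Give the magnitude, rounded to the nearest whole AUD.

AUD 69,034

T = 2 years.
Route A — deposit DKK, sell forward: 14,000,000 × 1.110800 × 0.27558 = AUD 4,285,599.70.
Route B — convert at spot, deposit AUD: 14,000,000 × 0.29135 × 1.067600 = AUD 4,354,633.64.
The quoted forward undervalues DKK, so borrow DKK, convert to AUD at spot, deposit the AUD at 3.38%, and buy DKK forward at 0.27558 to cover the loan.
Arbitrage profit = |4,285,599.70 − 4,354,633.64| = AUD 69,034.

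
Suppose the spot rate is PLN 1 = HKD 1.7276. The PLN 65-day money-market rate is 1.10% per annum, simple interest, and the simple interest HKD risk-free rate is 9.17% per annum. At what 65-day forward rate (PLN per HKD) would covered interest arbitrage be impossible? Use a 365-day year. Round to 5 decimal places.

0.57065

T = 65/365 years.
HKD growth factor: 1 + 0.0917×65/365 = 1.0163301.
PLN accumulates by 1 + 0.0110×65/365 = 1.0019589.
So F = 1.7276 × 1.0163301 / 1.0019589 = 1.752379 (HKD/PLN).
Quoted the other way: 1/1.752379 = 0.57065 PLN per HKD.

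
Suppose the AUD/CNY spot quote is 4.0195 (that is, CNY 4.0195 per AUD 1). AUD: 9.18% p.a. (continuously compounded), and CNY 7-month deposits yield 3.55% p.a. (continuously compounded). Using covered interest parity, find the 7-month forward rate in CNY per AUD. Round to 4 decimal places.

T = 7/12 years.
CNY accumulates by e^(0.0355×7/12) = 1.0209242.
AUD accumulates by e^(0.0918×7/12) = 1.0550097.
Forward (CNY per AUD) = 4.0195 × 1.0209242 / 1.0550097 = 3.889637.

3.8896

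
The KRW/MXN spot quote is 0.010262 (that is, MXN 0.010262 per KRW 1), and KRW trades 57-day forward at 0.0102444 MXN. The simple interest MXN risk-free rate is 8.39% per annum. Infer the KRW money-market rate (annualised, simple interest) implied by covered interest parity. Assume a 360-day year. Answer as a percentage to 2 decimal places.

9.49%

T = 57/360 years.
CIP gives F = S · g_MXN/g_KRW, so g_MXN/g_KRW = 0.0102444/0.010262 = 0.9982849.
MXN growth factor: 1 + 0.0839×57/360 = 1.0132842.
So the KRW growth factor = 1.0150251.
r = (1.0150251 − 1)/(57/360) = 0.094895 → 9.49%.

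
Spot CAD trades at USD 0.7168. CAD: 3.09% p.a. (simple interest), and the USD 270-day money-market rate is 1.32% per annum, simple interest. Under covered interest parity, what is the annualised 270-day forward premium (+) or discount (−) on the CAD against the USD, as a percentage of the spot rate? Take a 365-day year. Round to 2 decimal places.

-1.73%

T = 270/365 years.
No-arbitrage forward: 0.7168 × 1.0097644 / 1.0228575 = 0.7076246 USD/CAD.
(F − S)/S ÷ T = (0.7076246 − 0.7168)/0.7168/(270/365) = -0.017304 → -1.73%.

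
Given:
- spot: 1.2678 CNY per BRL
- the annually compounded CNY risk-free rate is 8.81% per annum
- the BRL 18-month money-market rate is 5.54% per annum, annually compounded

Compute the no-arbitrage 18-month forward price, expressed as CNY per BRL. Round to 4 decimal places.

1.3272

T = 18/12 years.
Growth of 1 CNY over T: (1 + 0.0881)^(18/12) = 1.1350192.
BRL accumulates by (1 + 0.0554)^(18/12) = 1.0842405.
Forward (CNY per BRL) = 1.2678 × 1.1350192 / 1.0842405 = 1.327175.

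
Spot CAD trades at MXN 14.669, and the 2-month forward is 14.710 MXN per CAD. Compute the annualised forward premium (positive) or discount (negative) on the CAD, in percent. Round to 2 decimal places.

+1.68%

T = 2/12 years.
(F − S)/S = (14.710 − 14.669)/14.669 = 0.0027950.
×(1/T) gives 1.68% p.a.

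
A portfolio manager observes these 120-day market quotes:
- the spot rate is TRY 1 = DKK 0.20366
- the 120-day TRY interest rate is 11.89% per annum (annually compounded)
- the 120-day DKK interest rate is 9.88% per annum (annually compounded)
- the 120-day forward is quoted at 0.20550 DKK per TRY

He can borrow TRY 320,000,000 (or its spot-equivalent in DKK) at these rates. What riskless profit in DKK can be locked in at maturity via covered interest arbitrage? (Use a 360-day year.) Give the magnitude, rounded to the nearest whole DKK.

T = 120/360 years.
Route A — deposit TRY, sell forward: 320,000,000 × 1.0381587243 × 0.20550 = DKK 68,269,317.71.
Route B — convert at spot, deposit DKK: 320,000,000 × 0.20366 × 1.0319046043 = DKK 67,250,461.35.
The quoted forward overvalues TRY, so borrow DKK, buy TRY at spot, deposit the TRY at 11.89%, and sell the proceeds forward at 0.20550.
Profit = 68,269,317.71 − 67,250,461.35 = DKK 1,018,856.

DKK 1,018,856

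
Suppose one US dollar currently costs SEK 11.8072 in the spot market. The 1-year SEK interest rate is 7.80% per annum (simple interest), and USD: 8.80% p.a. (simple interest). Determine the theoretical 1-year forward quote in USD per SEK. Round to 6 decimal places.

T = 1 year.
Growth of 1 SEK over T: 1 + 0.0780×1 = 1.078000.
Growth of 1 USD over T: 1 + 0.0880×1 = 1.088000.
So F = 11.8072 × 1.078000 / 1.088000 = 11.69868 (SEK/USD).
Quoted the other way: 1/11.69868 = 0.085480 USD per SEK.

0.085480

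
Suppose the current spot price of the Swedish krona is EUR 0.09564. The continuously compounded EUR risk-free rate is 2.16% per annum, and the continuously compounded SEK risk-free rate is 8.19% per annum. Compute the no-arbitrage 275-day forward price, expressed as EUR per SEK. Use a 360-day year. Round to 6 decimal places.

T = 275/360 years.
Growth of 1 EUR over T: e^(0.0216×275/360) = 1.0166369.
SEK growth factor: e^(0.0819×275/360) = 1.064561.
CIP: F = S · (grow EUR)/(grow SEK) = 0.09564 × 1.0166369/1.064561 = 0.09133451 EUR per SEK.

0.091335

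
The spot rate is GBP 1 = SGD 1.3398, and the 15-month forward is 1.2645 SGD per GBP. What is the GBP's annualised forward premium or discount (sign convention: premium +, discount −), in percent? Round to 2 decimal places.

-4.50%

T = 15/12 years.
GBP trades forward at -5.62024% vs spot over the period.
Annualise by dividing by T: -0.0562024 / (15/12) = -0.044962 → -4.50%.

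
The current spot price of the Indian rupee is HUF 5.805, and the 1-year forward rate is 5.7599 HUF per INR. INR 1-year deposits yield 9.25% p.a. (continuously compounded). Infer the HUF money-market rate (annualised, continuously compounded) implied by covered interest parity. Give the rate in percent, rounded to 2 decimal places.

8.47%

T = 1 year.
F/S = 5.7599/5.805 = 0.9922308 = (growth of HUF) / (growth of INR).
INR growth factor: e^(0.0925×1) = 1.0969131.
That pins the HUF growth at 1.088391.
Take logs: ln 1.088391 / 1 = 0.084700, so 8.47%.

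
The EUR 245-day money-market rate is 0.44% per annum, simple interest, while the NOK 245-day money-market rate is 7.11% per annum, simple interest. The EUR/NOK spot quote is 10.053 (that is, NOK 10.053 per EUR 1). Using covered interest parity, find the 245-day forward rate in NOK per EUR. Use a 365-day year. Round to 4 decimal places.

T = 245/365 years.
NOK accumulates by 1 + 0.0711×245/365 = 1.04772466.
Growth of 1 EUR over T: 1 + 0.0044×245/365 = 1.00295342.
So F = 10.053 × 1.04772466 / 1.00295342 = 10.501760 (NOK/EUR).

10.5018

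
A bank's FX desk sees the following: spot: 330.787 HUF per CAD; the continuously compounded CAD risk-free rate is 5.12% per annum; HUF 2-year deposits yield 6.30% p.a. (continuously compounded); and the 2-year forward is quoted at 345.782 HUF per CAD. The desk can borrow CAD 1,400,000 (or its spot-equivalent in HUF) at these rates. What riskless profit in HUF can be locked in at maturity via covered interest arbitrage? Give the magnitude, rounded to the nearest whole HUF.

HUF 11,004,941

T = 2 years.
Invest the CAD and cover forward: 1,400,000 × 1.10782651372 × 345.782 = HUF 536,293,054.59.
Convert at spot and invest in HUF: 1,400,000 × 330.787 × 1.13428216828 = HUF 525,288,113.84.
The quoted forward overvalues CAD, so borrow HUF, buy CAD at spot, deposit the CAD at 5.12%, and sell the proceeds forward at 345.782.
The gap between the two covered legs is HUF 11,004,941.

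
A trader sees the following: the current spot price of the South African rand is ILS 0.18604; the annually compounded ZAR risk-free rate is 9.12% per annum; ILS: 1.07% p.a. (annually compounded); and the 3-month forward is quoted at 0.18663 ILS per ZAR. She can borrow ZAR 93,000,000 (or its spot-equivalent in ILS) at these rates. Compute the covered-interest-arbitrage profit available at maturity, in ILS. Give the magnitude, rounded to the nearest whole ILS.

ILS 391,646

T = 3/12 years.
Keep in ZAR, deliver into the forward: 93,000,000·1.0220592882·0.18663 = ILS 17,739,464.02.
Swap to ILS now, deposit: 93,000,000·0.18604·1.0026643331 = ILS 17,347,817.55.
The quoted forward overvalues ZAR, so borrow ILS, buy ZAR at spot, deposit the ZAR at 9.12%, and sell the proceeds forward at 0.18663.
Profit = 17,739,464.02 − 17,347,817.55 = ILS 391,646.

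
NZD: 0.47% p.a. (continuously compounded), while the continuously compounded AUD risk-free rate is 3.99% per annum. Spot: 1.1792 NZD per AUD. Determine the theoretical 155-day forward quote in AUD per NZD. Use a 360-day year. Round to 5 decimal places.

0.86098

T = 155/360 years.
Growth of 1 NZD over T: e^(0.0047×155/360) = 1.0020257.
AUD growth factor: e^(0.0399×155/360) = 1.0173276.
So F = 1.1792 × 1.0020257 / 1.0173276 = 1.161463 (NZD/AUD).
Quoted the other way: 1/1.161463 = 0.86098 AUD per NZD.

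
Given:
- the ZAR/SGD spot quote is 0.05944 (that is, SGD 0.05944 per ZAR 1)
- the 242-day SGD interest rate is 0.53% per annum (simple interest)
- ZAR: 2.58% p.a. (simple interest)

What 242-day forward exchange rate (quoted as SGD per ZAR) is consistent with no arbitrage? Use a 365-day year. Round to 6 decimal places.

T = 242/365 years.
SGD accumulates by 1 + 0.0053×242/365 = 1.003514.
ZAR growth factor: 1 + 0.0258×242/365 = 1.0171058.
So F = 0.05944 × 1.003514 / 1.0171058 = 0.05864569 (SGD/ZAR).

0.058646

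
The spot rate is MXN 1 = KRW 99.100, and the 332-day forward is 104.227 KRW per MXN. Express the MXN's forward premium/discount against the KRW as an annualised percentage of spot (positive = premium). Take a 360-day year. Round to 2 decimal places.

+5.61%

T = 332/360 years.
MXN trades forward at +5.17356% vs spot over the period.
×(1/T) gives 5.61% p.a.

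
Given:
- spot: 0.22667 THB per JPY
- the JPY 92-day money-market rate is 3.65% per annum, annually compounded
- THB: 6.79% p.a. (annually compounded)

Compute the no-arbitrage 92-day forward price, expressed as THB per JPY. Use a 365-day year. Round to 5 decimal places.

T = 92/365 years.
THB accumulates by (1 + 0.0679)^(92/365) = 1.0166964.
JPY growth factor: (1 + 0.0365)^(92/365) = 1.009077.
So F = 0.22667 × 1.0166964 / 1.009077 = 0.2283816 (THB/JPY).

0.22838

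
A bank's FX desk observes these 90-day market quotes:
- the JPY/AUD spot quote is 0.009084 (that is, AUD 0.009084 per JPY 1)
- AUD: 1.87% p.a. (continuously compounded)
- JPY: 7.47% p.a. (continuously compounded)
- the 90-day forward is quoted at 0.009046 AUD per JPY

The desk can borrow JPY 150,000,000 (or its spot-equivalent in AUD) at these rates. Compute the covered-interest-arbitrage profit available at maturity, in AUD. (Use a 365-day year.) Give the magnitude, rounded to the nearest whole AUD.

AUD 13,227

T = 90/365 years.
Route A — deposit JPY, sell forward: 150,000,000 × 1.018589857 × 0.009046 = AUD 1,382,124.58.
Route B — convert at spot, deposit AUD: 150,000,000 × 0.009084 × 1.004621606 = AUD 1,368,897.40.
The quoted forward overvalues JPY, so borrow AUD, buy JPY at spot, deposit the JPY at 7.47%, and sell the proceeds forward at 0.009046.
The gap between the two covered legs is AUD 13,227.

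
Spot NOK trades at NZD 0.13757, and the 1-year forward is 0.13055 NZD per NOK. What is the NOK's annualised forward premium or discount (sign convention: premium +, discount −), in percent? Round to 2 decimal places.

-5.10%

T = 1 year.
(F − S)/S = (0.13055 − 0.13757)/0.13757 = -0.0510286.
Annualise by dividing by T: -0.0510286 / 1 = -0.051029 → -5.10%.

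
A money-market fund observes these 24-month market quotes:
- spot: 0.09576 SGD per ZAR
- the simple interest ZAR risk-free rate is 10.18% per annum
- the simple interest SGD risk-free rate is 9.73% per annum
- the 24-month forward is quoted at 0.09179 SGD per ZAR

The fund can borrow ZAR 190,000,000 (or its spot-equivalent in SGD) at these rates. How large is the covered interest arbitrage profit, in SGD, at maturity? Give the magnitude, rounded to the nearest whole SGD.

SGD 744,126

T = 2 years.
Invest the ZAR and cover forward: 190,000,000 × 1.203600 × 0.09179 = SGD 20,990,904.36.
Convert at spot and invest in SGD: 190,000,000 × 0.09576 × 1.194600 = SGD 21,735,030.24.
The quoted forward undervalues ZAR, so borrow ZAR, convert to SGD at spot, deposit the SGD at 9.73%, and buy ZAR forward at 0.09179 to cover the loan.
Profit = 21,735,030.24 − 20,990,904.36 = SGD 744,126.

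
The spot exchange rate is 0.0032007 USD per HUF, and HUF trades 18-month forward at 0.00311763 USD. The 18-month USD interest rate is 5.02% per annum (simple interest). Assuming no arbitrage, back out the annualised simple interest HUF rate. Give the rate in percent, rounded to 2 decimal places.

6.93%

T = 18/12 years.
CIP gives F = S · g_USD/g_HUF, so g_USD/g_HUF = 0.00311763/0.0032007 = 0.9740463.
USD growth factor: 1 + 0.0502×18/12 = 1.075300.
Hence g_HUF = 1.1039516.
(1.1039516 − 1)/T = 0.069301, i.e. 6.93%.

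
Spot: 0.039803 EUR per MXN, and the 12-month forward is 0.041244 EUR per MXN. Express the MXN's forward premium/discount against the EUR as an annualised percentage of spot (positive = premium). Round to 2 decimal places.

T = 1 year.
MXN trades forward at +3.62033% vs spot over the period.
Per annum: 0.0362033 / 1 = 0.036203 = 3.62%.

+3.62%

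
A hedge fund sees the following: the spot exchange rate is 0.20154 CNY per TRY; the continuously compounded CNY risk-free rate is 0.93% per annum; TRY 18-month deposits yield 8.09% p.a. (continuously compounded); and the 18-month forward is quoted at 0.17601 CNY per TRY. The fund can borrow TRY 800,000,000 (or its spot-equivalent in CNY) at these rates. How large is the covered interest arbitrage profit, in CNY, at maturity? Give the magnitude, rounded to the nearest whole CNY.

T = 18/12 years.
Invest the TRY and cover forward: 800,000,000 × 1.12902000022 × 0.17601 = CNY 158,975,048.19.
Convert at spot and invest in CNY: 800,000,000 × 0.20154 × 1.01404775528 = CNY 163,496,947.68.
The quoted forward undervalues TRY, so borrow TRY, convert to CNY at spot, deposit the CNY at 0.93%, and buy TRY forward at 0.17601 to cover the loan.
Arbitrage profit = |158,975,048.19 − 163,496,947.68| = CNY 4,521,899.

CNY 4,521,899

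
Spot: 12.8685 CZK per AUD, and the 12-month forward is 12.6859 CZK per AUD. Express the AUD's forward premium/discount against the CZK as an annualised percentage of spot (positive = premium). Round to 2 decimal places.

T = 1 year.
(F − S)/S = (12.6859 − 12.8685)/12.8685 = -0.0141897.
Per annum: -0.0141897 / 1 = -0.014190 = -1.42%.

-1.42%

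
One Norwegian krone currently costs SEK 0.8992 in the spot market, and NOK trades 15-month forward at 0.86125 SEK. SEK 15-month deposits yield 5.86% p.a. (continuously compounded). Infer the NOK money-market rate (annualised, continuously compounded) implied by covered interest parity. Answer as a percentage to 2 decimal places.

9.31%

T = 15/12 years.
CIP gives F = S · g_SEK/g_NOK, so g_SEK/g_NOK = 0.86125/0.8992 = 0.9577958.
SEK growth factor: e^(0.0586×15/12) = 1.0759995.
So the NOK growth factor = 1.1234122.
r = ln(1.1234122)/(15/12) = 0.093097 → 9.31%.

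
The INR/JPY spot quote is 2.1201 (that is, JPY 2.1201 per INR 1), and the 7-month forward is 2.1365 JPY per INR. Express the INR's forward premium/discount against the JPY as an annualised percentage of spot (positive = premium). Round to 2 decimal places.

+1.33%

T = 7/12 years.
(F − S)/S = (2.1365 − 2.1201)/2.1201 = 0.0077355.
Per annum: 0.0077355 / (7/12) = 0.013261 = 1.33%.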